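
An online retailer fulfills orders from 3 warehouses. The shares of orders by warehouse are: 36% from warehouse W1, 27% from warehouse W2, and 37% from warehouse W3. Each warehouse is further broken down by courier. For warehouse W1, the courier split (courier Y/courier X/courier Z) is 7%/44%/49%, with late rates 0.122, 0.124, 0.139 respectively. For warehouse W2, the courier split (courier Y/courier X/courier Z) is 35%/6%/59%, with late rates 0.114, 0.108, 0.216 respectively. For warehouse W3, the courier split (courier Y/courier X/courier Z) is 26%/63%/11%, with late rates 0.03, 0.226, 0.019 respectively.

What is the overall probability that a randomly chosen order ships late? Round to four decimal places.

P(L) ≈ 0.1505

P(L|W1) = 0.07·0.122 + 0.44·0.124 + 0.49·0.139 = 0.00854 + 0.05456 + 0.06811 = 0.13121
P(L|W2) = 0.35·0.114 + 0.06·0.108 + 0.59·0.216 = 0.0399 + 0.00648 + 0.12744 = 0.17382
P(L|W3) = 0.26·0.03 + 0.63·0.226 + 0.11·0.019 = 0.0078 + 0.14238 + 0.00209 = 0.15227
By total probability over the outer partition,
P(L) = 0.36·0.13121 + 0.27·0.17382 + 0.37·0.15227
      = 0.0472356 + 0.0469314 + 0.0563399 = 0.1505069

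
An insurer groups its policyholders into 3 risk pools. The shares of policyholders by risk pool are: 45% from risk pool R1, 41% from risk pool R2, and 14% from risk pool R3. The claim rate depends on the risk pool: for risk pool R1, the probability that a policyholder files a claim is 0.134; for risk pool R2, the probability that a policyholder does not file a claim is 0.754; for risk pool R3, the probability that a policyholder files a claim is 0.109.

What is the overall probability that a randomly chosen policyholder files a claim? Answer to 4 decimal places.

P(C|R2) = 1 − 0.754 = 0.246.
By the law of total probability,
P(C) = P(C|R1)·P(R1) + P(C|R2)·P(R2) + P(C|R3)·P(R3)
      = 0.134·0.45 + 0.246·0.41 + 0.109·0.14
      = 0.0603 + 0.10086 + 0.01526 = 0.17642

P(C) ≈ 0.1764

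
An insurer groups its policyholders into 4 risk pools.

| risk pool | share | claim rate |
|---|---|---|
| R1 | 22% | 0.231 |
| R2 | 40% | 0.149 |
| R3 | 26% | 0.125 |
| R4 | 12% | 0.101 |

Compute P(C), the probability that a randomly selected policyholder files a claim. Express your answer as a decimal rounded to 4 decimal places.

0.1550

P(C) = P(C|R1)·P(R1) + P(C|R2)·P(R2) + P(C|R3)·P(R3) + P(C|R4)·P(R4)
      = 0.231·0.22 + 0.149·0.4 + 0.125·0.26 + 0.101·0.12
      = 0.05082 + 0.0596 + 0.0325 + 0.01212 = 0.15504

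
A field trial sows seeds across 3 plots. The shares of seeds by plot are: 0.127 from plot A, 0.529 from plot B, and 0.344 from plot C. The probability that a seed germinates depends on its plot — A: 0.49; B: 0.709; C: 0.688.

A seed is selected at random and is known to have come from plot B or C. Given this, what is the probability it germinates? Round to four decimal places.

Let S = {B, C}.
P(S) = 0.529 + 0.344 = 0.873.
P(G ∩ S) = 0.709·0.529 + 0.688·0.344 = 0.375061 + 0.236672 = 0.611733.
P(G | S) = 0.611733 / 0.873 = 0.700725…

P(G|S) ≈ 0.7007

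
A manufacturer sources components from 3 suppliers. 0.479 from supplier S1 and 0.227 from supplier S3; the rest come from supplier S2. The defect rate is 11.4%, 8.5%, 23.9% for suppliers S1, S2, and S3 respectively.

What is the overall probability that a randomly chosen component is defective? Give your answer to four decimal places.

P(S2) = 1 − (0.479 + 0.227) = 0.294.
By the law of total probability,
P(D) = P(D|S1)·P(S1) + P(D|S2)·P(S2) + P(D|S3)·P(S3)
      = 0.114·0.479 + 0.085·0.294 + 0.239·0.227
      = 0.054606 + 0.02499 + 0.054253 = 0.133849

0.1338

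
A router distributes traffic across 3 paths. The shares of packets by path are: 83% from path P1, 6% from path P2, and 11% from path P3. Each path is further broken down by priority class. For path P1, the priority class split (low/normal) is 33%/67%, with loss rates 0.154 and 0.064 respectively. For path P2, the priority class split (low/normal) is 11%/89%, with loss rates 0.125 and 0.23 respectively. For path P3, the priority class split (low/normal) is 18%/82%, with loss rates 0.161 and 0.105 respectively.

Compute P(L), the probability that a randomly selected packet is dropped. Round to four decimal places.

P(L|P1) = 0.33·0.154 + 0.67·0.064 = 0.05082 + 0.04288 = 0.0937
P(L|P2) = 0.11·0.125 + 0.89·0.23 = 0.01375 + 0.2047 = 0.21845
P(L|P3) = 0.18·0.161 + 0.82·0.105 = 0.02898 + 0.0861 = 0.11508
Then overall,
P(L) = 0.83·0.0937 + 0.06·0.21845 + 0.11·0.11508
      = 0.077771 + 0.013107 + 0.0126588 = 0.1035368

P(L) ≈ 0.1035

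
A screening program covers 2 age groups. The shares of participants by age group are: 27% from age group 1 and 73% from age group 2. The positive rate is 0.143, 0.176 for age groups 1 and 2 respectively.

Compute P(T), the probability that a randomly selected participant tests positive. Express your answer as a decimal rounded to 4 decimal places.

Summing over the partition,
P(T) = P(T|1)·P(1) + P(T|2)·P(2)
      = 0.143·0.27 + 0.176·0.73
      = 0.03861 + 0.12848 = 0.16709

P(T) ≈ 0.1671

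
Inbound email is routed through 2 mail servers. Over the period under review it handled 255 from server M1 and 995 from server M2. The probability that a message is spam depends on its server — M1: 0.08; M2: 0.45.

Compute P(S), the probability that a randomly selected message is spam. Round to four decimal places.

Total: 255 + 995 = 1250.
P(M1) = 255/1250 = 0.204. P(M2) = 995/1250 = 0.796.
P(S) = P(S|M1)·P(M1) + P(S|M2)·P(M2)
      = 0.08·0.204 + 0.45·0.796
      = 0.01632 + 0.3582 = 0.37452

P(S) ≈ 0.3745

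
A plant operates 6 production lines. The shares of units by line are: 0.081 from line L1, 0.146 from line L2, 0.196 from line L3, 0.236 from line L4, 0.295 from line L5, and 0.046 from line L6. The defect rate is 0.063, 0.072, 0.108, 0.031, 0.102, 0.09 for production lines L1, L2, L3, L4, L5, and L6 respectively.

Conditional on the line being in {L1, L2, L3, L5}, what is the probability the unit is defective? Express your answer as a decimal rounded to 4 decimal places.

Let S = {L1, L2, L3, L5}.
P(S) = 0.081 + 0.146 + 0.196 + 0.295 = 0.718.
P(D ∩ S) = 0.063·0.081 + 0.072·0.146 + 0.108·0.196 + 0.102·0.295 = 0.005103 + 0.010512 + 0.021168 + 0.03009 = 0.066873.
P(D | S) = 0.066873 / 0.718 = 0.093138…

0.0931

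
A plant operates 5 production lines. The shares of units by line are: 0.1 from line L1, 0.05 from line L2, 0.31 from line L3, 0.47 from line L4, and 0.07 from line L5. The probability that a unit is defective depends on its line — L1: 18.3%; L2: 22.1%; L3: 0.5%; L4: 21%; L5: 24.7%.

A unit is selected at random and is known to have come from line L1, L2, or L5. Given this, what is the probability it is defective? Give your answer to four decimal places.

P(D|S) ≈ 0.2120

Let S = {L1, L2, L5}.
P(S) = 0.1 + 0.05 + 0.07 = 0.22.
P(D ∩ S) = 0.183·0.1 + 0.221·0.05 + 0.247·0.07 = 0.0183 + 0.01105 + 0.01729 = 0.04664.
P(D | S) = 0.04664 / 0.22 = 0.212000…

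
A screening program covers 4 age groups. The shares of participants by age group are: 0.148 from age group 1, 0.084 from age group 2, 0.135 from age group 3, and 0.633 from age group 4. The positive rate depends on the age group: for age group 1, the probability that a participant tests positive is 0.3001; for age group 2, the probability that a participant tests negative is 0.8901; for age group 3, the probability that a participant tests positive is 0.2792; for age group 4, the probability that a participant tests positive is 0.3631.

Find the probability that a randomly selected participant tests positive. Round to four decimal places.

P(T) ≈ 0.3212

P(T|2) = 1 − 0.8901 = 0.1099.
Using total probability over the partition,
P(T) = P(T|1)·P(1) + P(T|2)·P(2) + P(T|3)·P(3) + P(T|4)·P(4)
      = 0.3001·0.148 + 0.1099·0.084 + 0.2792·0.135 + 0.3631·0.633
      = 0.0444148 + 0.0092316 + 0.037692 + 0.2298423 = 0.3211807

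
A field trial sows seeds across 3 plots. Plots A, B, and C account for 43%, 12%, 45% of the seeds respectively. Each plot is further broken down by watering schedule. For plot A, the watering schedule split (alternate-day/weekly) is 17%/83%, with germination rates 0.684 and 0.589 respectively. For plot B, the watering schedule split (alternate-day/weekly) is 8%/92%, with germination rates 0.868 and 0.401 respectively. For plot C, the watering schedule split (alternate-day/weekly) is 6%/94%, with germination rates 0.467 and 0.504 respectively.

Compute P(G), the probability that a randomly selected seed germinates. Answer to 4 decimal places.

P(G|A) = 0.17·0.684 + 0.83·0.589 = 0.11628 + 0.48887 = 0.60515
P(G|B) = 0.08·0.868 + 0.92·0.401 = 0.06944 + 0.36892 = 0.43836
P(G|C) = 0.06·0.467 + 0.94·0.504 = 0.02802 + 0.47376 = 0.50178
By total probability over the outer partition,
P(G) = 0.43·0.60515 + 0.12·0.43836 + 0.45·0.50178
      = 0.2602145 + 0.0526032 + 0.225801 = 0.5386187

P(G) ≈ 0.5386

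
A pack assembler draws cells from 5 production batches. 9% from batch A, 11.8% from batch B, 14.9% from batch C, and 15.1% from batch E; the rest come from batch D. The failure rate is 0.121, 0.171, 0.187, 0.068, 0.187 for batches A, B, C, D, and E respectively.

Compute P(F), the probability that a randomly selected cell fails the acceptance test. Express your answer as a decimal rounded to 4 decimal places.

0.1206

P(D) = 1 − (0.09 + 0.118 + 0.149 + 0.151) = 0.492.
P(F) = P(F|A)·P(A) + P(F|B)·P(B) + P(F|C)·P(C) + P(F|D)·P(D) + P(F|E)·P(E)
      = 0.121·0.09 + 0.171·0.118 + 0.187·0.149 + 0.068·0.492 + 0.187·0.151
      = 0.01089 + 0.020178 + 0.027863 + 0.033456 + 0.028237 = 0.120624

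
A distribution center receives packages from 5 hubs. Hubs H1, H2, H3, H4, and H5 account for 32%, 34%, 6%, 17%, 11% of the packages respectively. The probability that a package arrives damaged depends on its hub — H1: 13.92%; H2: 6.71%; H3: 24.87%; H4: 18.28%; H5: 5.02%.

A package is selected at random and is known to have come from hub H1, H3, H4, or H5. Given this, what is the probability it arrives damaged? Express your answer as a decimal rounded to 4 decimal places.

Let S = {H1, H3, H4, H5}.
P(S) = 0.32 + 0.06 + 0.17 + 0.11 = 0.66.
P(D ∩ S) = 0.1392·0.32 + 0.2487·0.06 + 0.1828·0.17 + 0.0502·0.11 = 0.044544 + 0.014922 + 0.031076 + 0.005522 = 0.096064.
P(D | S) = 0.096064 / 0.66 = 0.145552…

0.1456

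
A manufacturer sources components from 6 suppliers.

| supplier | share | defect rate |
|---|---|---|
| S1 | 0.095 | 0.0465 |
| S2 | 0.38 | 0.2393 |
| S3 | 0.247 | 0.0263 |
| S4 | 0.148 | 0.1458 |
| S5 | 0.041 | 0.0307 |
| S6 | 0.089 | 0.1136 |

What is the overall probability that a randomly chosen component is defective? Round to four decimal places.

P(D) = P(D|S1)·P(S1) + P(D|S2)·P(S2) + P(D|S3)·P(S3) + P(D|S4)·P(S4) + P(D|S5)·P(S5) + P(D|S6)·P(S6)
      = 0.0465·0.095 + 0.2393·0.38 + 0.0263·0.247 + 0.1458·0.148 + 0.0307·0.041 + 0.1136·0.089
      = 0.0044175 + 0.090934 + 0.0064961 + 0.0215784 + 0.0012587 + 0.0101104 = 0.1347951

0.1348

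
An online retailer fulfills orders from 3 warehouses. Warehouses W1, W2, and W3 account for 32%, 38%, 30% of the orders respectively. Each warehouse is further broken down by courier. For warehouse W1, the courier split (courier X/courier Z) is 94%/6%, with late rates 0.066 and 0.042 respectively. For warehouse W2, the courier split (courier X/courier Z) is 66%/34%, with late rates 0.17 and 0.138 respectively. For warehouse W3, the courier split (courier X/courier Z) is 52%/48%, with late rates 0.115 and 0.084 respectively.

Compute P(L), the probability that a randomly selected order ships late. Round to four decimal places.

P(L|W1) = 0.94·0.066 + 0.06·0.042 = 0.06204 + 0.00252 = 0.06456
P(L|W2) = 0.66·0.17 + 0.34·0.138 = 0.1122 + 0.04692 = 0.15912
P(L|W3) = 0.52·0.115 + 0.48·0.084 = 0.0598 + 0.04032 = 0.10012
By total probability over the outer partition,
P(L) = 0.32·0.06456 + 0.38·0.15912 + 0.3·0.10012
      = 0.0206592 + 0.0604656 + 0.030036 = 0.1111608

0.1112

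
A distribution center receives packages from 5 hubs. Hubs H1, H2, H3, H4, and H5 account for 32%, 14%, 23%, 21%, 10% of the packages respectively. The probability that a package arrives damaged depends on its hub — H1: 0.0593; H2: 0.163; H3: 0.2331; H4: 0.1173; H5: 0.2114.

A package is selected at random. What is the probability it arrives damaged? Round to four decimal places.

P(D) = P(D|H1)·P(H1) + P(D|H2)·P(H2) + P(D|H3)·P(H3) + P(D|H4)·P(H4) + P(D|H5)·P(H5)
      = 0.0593·0.32 + 0.163·0.14 + 0.2331·0.23 + 0.1173·0.21 + 0.2114·0.1
      = 0.018976 + 0.02282 + 0.053613 + 0.024633 + 0.02114 = 0.141182

P(D) ≈ 0.1412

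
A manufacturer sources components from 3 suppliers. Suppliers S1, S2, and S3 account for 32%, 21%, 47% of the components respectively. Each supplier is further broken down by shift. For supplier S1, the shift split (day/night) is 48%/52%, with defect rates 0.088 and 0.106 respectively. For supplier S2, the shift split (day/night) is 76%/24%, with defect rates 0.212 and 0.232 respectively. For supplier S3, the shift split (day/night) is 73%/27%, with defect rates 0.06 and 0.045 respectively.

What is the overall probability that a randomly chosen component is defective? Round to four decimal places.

P(D|S1) = 0.48·0.088 + 0.52·0.106 = 0.04224 + 0.05512 = 0.09736
P(D|S2) = 0.76·0.212 + 0.24·0.232 = 0.16112 + 0.05568 = 0.2168
P(D|S3) = 0.73·0.06 + 0.27·0.045 = 0.0438 + 0.01215 = 0.05595
By total probability over the outer partition,
P(D) = 0.32·0.09736 + 0.21·0.2168 + 0.47·0.05595
      = 0.0311552 + 0.045528 + 0.0262965 = 0.1029797

0.1030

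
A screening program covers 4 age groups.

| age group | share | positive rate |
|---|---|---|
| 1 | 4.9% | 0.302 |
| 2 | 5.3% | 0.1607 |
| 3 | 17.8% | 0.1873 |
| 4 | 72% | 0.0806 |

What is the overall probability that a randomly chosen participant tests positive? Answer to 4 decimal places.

P(T) ≈ 0.1147

P(T) = P(T|1)·P(1) + P(T|2)·P(2) + P(T|3)·P(3) + P(T|4)·P(4)
      = 0.302·0.049 + 0.1607·0.053 + 0.1873·0.178 + 0.0806·0.72
      = 0.014798 + 0.0085171 + 0.0333394 + 0.058032 = 0.1146865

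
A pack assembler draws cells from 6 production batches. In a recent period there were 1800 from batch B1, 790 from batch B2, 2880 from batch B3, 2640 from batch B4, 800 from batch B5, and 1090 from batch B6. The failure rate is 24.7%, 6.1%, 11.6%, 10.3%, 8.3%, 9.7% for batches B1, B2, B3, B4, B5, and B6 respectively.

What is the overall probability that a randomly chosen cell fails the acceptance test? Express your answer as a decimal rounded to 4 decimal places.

Total: 1800 + 790 + 2880 + 2640 + 800 + 1090 = 10000.
P(B1) = 1800/10000 = 0.18. P(B2) = 790/10000 = 0.079. P(B3) = 2880/10000 = 0.288. P(B4) = 2640/10000 = 0.264. P(B5) = 800/10000 = 0.08. P(B6) = 1090/10000 = 0.109.
P(F) = P(F|B1)·P(B1) + P(F|B2)·P(B2) + P(F|B3)·P(B3) + P(F|B4)·P(B4) + P(F|B5)·P(B5) + P(F|B6)·P(B6)
      = 0.247·0.18 + 0.061·0.079 + 0.116·0.288 + 0.103·0.264 + 0.083·0.08 + 0.097·0.109
      = 0.04446 + 0.004819 + 0.033408 + 0.027192 + 0.00664 + 0.010573 = 0.127092

P(F) ≈ 0.1271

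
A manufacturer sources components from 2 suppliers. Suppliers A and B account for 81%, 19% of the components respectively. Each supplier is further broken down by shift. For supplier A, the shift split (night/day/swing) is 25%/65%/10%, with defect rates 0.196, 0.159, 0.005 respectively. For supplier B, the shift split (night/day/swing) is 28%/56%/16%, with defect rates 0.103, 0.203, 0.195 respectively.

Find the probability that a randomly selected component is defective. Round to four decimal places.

P(D|A) = 0.25·0.196 + 0.65·0.159 + 0.1·0.005 = 0.049 + 0.10335 + 0.0005 = 0.15285
P(D|B) = 0.28·0.103 + 0.56·0.203 + 0.16·0.195 = 0.02884 + 0.11368 + 0.0312 = 0.17372
By total probability over the outer partition,
P(D) = 0.81·0.15285 + 0.19·0.17372
      = 0.1238085 + 0.0330068 = 0.1568153

0.1568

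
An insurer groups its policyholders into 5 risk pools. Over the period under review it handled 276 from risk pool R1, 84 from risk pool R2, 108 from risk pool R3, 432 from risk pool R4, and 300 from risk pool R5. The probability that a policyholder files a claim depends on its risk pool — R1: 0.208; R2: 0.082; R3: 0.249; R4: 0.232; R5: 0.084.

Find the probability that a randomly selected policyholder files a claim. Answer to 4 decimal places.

Total: 276 + 84 + 108 + 432 + 300 = 1200.
P(R1) = 276/1200 = 0.23. P(R2) = 84/1200 = 0.07. P(R3) = 108/1200 = 0.09. P(R4) = 432/1200 = 0.36. P(R5) = 300/1200 = 0.25.
By the law of total probability,
P(C) = P(C|R1)·P(R1) + P(C|R2)·P(R2) + P(C|R3)·P(R3) + P(C|R4)·P(R4) + P(C|R5)·P(R5)
      = 0.208·0.23 + 0.082·0.07 + 0.249·0.09 + 0.232·0.36 + 0.084·0.25
      = 0.04784 + 0.00574 + 0.02241 + 0.08352 + 0.021 = 0.18051

P(C) ≈ 0.1805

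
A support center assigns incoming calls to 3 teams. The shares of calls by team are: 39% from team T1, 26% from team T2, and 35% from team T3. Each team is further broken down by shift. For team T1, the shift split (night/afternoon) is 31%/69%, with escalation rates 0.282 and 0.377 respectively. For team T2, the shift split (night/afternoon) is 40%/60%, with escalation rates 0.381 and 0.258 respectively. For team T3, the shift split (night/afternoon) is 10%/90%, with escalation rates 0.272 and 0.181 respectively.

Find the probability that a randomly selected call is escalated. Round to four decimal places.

P(E|T1) = 0.31·0.282 + 0.69·0.377 = 0.08742 + 0.26013 = 0.34755
P(E|T2) = 0.4·0.381 + 0.6·0.258 = 0.1524 + 0.1548 = 0.3072
P(E|T3) = 0.1·0.272 + 0.9·0.181 = 0.0272 + 0.1629 = 0.1901
By total probability over the outer partition,
P(E) = 0.39·0.34755 + 0.26·0.3072 + 0.35·0.1901
      = 0.1355445 + 0.079872 + 0.066535 = 0.2819515

P(E) ≈ 0.2820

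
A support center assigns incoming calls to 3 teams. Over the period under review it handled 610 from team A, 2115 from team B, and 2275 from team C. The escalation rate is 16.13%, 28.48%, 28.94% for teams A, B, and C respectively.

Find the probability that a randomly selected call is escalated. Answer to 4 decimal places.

Total: 610 + 2115 + 2275 = 5000.
P(A) = 610/5000 = 0.122. P(B) = 2115/5000 = 0.423. P(C) = 2275/5000 = 0.455.
P(E) = P(E|A)·P(A) + P(E|B)·P(B) + P(E|C)·P(C)
      = 0.1613·0.122 + 0.2848·0.423 + 0.2894·0.455
      = 0.0196786 + 0.1204704 + 0.131677 = 0.271826

0.2718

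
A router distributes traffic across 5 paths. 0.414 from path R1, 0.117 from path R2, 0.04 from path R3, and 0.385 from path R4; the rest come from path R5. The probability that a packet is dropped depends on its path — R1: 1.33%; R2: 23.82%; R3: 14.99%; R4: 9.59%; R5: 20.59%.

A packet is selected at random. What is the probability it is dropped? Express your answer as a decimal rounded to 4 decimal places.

0.0854

P(R5) = 1 − (0.414 + 0.117 + 0.04 + 0.385) = 0.044.
Using total probability over the partition,
P(L) = P(L|R1)·P(R1) + P(L|R2)·P(R2) + P(L|R3)·P(R3) + P(L|R4)·P(R4) + P(L|R5)·P(R5)
      = 0.0133·0.414 + 0.2382·0.117 + 0.1499·0.04 + 0.0959·0.385 + 0.2059·0.044
      = 0.0055062 + 0.0278694 + 0.005996 + 0.0369215 + 0.0090596 = 0.0853527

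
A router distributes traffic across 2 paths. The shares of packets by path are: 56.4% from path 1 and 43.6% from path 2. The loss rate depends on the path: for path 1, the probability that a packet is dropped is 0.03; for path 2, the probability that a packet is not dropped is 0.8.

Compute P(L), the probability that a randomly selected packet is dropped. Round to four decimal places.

0.1041

P(L|2) = 1 − 0.8 = 0.2.
P(L) = P(L|1)·P(1) + P(L|2)·P(2)
      = 0.03·0.564 + 0.2·0.436
      = 0.01692 + 0.0872 = 0.10412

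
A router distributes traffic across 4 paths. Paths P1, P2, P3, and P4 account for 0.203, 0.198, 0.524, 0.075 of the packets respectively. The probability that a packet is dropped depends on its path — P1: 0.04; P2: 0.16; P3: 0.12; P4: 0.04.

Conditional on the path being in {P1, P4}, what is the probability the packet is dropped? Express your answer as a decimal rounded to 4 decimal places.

0.0400

Let S = {P1, P4}.
P(S) = 0.203 + 0.075 = 0.278.
P(L ∩ S) = 0.04·0.203 + 0.04·0.075 = 0.00812 + 0.003 = 0.01112.
P(L | S) = 0.01112 / 0.278 = 0.040000…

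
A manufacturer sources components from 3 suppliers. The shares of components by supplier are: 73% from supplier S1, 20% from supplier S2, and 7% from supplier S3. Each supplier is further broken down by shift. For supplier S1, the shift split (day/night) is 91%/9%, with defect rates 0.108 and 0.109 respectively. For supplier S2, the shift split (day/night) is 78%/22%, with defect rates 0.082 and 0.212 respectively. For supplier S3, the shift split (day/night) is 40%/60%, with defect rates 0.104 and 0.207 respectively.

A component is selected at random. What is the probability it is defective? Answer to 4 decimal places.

P(D|S1) = 0.91·0.108 + 0.09·0.109 = 0.09828 + 0.00981 = 0.10809
P(D|S2) = 0.78·0.082 + 0.22·0.212 = 0.06396 + 0.04664 = 0.1106
P(D|S3) = 0.4·0.104 + 0.6·0.207 = 0.0416 + 0.1242 = 0.1658
Then overall,
P(D) = 0.73·0.10809 + 0.2·0.1106 + 0.07·0.1658
      = 0.0789057 + 0.02212 + 0.011606 = 0.1126317

P(D) ≈ 0.1126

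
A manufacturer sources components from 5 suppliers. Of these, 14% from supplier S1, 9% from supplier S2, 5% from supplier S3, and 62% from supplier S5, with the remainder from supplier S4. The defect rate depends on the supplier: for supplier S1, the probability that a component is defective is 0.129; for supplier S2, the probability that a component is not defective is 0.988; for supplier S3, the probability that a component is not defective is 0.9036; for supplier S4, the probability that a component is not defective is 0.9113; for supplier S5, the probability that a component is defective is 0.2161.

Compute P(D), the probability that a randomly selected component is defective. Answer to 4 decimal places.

0.1668

P(S4) = 1 − (0.14 + 0.09 + 0.05 + 0.62) = 0.1.
P(D|S2) = 1 − 0.988 = 0.012.
P(D|S3) = 1 − 0.9036 = 0.0964.
P(D|S4) = 1 − 0.9113 = 0.0887.
P(D) = P(D|S1)·P(S1) + P(D|S2)·P(S2) + P(D|S3)·P(S3) + P(D|S4)·P(S4) + P(D|S5)·P(S5)
      = 0.129·0.14 + 0.012·0.09 + 0.0964·0.05 + 0.0887·0.1 + 0.2161·0.62
      = 0.01806 + 0.00108 + 0.00482 + 0.00887 + 0.133982 = 0.166812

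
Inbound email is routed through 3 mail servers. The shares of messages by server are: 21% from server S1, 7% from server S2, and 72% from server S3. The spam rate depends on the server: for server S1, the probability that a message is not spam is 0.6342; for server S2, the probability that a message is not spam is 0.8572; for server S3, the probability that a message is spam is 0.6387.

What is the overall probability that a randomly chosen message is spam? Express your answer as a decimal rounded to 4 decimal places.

0.5467

P(S|S1) = 1 − 0.6342 = 0.3658.
P(S|S2) = 1 − 0.8572 = 0.1428.
P(S) = P(S|S1)·P(S1) + P(S|S2)·P(S2) + P(S|S3)·P(S3)
      = 0.3658·0.21 + 0.1428·0.07 + 0.6387·0.72
      = 0.076818 + 0.009996 + 0.459864 = 0.546678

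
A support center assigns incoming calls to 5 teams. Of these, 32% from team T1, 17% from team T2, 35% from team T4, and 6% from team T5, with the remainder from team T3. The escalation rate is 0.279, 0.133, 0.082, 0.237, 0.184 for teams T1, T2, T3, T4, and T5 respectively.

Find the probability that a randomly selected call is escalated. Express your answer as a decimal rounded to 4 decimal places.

P(T3) = 1 − (0.32 + 0.17 + 0.35 + 0.06) = 0.1.
P(E) = P(E|T1)·P(T1) + P(E|T2)·P(T2) + P(E|T3)·P(T3) + P(E|T4)·P(T4) + P(E|T5)·P(T5)
      = 0.279·0.32 + 0.133·0.17 + 0.082·0.1 + 0.237·0.35 + 0.184·0.06
      = 0.08928 + 0.02261 + 0.0082 + 0.08295 + 0.01104 = 0.21408

P(E) ≈ 0.2141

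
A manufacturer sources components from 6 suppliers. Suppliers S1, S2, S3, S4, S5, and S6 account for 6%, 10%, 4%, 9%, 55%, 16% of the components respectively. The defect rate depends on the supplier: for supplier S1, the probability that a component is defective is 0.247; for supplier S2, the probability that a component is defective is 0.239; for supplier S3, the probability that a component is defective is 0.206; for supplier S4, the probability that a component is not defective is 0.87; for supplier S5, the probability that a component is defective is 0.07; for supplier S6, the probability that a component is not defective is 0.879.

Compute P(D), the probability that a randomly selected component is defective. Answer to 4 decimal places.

P(D) ≈ 0.1165

P(D|S4) = 1 − 0.87 = 0.13.
P(D|S6) = 1 − 0.879 = 0.121.
P(D) = P(D|S1)·P(S1) + P(D|S2)·P(S2) + P(D|S3)·P(S3) + P(D|S4)·P(S4) + P(D|S5)·P(S5) + P(D|S6)·P(S6)
      = 0.247·0.06 + 0.239·0.1 + 0.206·0.04 + 0.13·0.09 + 0.07·0.55 + 0.121·0.16
      = 0.01482 + 0.0239 + 0.00824 + 0.0117 + 0.0385 + 0.01936 = 0.11652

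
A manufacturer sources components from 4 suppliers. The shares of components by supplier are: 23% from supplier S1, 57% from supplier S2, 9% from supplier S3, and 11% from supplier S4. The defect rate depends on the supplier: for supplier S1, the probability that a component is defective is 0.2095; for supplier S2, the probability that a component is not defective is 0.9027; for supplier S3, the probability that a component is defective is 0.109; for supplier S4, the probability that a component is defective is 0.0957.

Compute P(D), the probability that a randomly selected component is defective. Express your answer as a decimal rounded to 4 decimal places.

P(D|S2) = 1 − 0.9027 = 0.0973.
P(D) = P(D|S1)·P(S1) + P(D|S2)·P(S2) + P(D|S3)·P(S3) + P(D|S4)·P(S4)
      = 0.2095·0.23 + 0.0973·0.57 + 0.109·0.09 + 0.0957·0.11
      = 0.048185 + 0.055461 + 0.00981 + 0.010527 = 0.123983

0.1240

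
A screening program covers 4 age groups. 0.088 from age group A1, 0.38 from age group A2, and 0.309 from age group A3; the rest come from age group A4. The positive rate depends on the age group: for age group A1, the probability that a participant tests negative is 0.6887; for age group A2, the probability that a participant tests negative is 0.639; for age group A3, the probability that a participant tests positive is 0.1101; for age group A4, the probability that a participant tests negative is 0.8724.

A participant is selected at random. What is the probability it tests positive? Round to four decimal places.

P(A4) = 1 − (0.088 + 0.38 + 0.309) = 0.223.
P(T|A1) = 1 − 0.6887 = 0.3113.
P(T|A2) = 1 − 0.639 = 0.361.
P(T|A4) = 1 − 0.8724 = 0.1276.
P(T) = P(T|A1)·P(A1) + P(T|A2)·P(A2) + P(T|A3)·P(A3) + P(T|A4)·P(A4)
      = 0.3113·0.088 + 0.361·0.38 + 0.1101·0.309 + 0.1276·0.223
      = 0.0273944 + 0.13718 + 0.0340209 + 0.0284548 = 0.2270501

0.2271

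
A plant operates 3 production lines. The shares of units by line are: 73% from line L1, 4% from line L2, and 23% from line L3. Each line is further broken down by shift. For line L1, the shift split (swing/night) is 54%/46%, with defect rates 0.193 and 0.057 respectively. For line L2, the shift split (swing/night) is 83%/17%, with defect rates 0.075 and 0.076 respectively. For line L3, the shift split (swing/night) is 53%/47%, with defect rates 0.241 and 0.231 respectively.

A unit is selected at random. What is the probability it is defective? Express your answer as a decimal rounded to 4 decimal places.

P(D) ≈ 0.1526

P(D|L1) = 0.54·0.193 + 0.46·0.057 = 0.10422 + 0.02622 = 0.13044
P(D|L2) = 0.83·0.075 + 0.17·0.076 = 0.06225 + 0.01292 = 0.07517
P(D|L3) = 0.53·0.241 + 0.47·0.231 = 0.12773 + 0.10857 = 0.2363
By total probability over the outer partition,
P(D) = 0.73·0.13044 + 0.04·0.07517 + 0.23·0.2363
      = 0.0952212 + 0.0030068 + 0.054349 = 0.152577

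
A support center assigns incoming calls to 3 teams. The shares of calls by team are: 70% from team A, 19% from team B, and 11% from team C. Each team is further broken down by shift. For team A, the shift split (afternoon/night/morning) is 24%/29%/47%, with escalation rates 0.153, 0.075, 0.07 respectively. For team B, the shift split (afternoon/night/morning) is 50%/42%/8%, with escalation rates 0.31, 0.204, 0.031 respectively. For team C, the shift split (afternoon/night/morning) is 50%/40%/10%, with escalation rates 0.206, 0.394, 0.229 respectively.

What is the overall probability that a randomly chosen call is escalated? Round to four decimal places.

P(E) ≈ 0.1413

P(E|A) = 0.24·0.153 + 0.29·0.075 + 0.47·0.07 = 0.03672 + 0.02175 + 0.0329 = 0.09137
P(E|B) = 0.5·0.31 + 0.42·0.204 + 0.08·0.031 = 0.155 + 0.08568 + 0.00248 = 0.24316
P(E|C) = 0.5·0.206 + 0.4·0.394 + 0.1·0.229 = 0.103 + 0.1576 + 0.0229 = 0.2835
Then overall,
P(E) = 0.7·0.09137 + 0.19·0.24316 + 0.11·0.2835
      = 0.063959 + 0.0462004 + 0.031185 = 0.1413444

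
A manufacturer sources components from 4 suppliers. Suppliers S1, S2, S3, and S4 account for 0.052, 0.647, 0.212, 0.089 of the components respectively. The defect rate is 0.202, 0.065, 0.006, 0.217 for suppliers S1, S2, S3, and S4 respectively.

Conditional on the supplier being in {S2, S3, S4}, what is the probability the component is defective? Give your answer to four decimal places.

0.0661

Let S = {S2, S3, S4}.
P(S) = 0.647 + 0.212 + 0.089 = 0.948.
P(D ∩ S) = 0.065·0.647 + 0.006·0.212 + 0.217·0.089 = 0.042055 + 0.001272 + 0.019313 = 0.06264.
P(D | S) = 0.06264 / 0.948 = 0.066076…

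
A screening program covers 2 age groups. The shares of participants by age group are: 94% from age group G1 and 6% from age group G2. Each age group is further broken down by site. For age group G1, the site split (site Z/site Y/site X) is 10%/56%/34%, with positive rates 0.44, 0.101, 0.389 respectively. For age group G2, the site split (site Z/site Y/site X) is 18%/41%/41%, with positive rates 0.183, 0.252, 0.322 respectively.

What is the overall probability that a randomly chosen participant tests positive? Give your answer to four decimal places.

0.2349

P(T|G1) = 0.1·0.44 + 0.56·0.101 + 0.34·0.389 = 0.044 + 0.05656 + 0.13226 = 0.23282
P(T|G2) = 0.18·0.183 + 0.41·0.252 + 0.41·0.322 = 0.03294 + 0.10332 + 0.13202 = 0.26828
Then overall,
P(T) = 0.94·0.23282 + 0.06·0.26828
      = 0.2188508 + 0.0160968 = 0.2349476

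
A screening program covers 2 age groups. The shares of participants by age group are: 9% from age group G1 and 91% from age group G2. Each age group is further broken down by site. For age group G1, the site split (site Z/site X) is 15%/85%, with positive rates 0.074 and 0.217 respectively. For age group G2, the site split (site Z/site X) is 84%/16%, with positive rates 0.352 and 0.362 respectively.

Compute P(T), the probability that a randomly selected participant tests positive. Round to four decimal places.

P(T|G1) = 0.15·0.074 + 0.85·0.217 = 0.0111 + 0.18445 = 0.19555
P(T|G2) = 0.84·0.352 + 0.16·0.362 = 0.29568 + 0.05792 = 0.3536
By total probability over the outer partition,
P(T) = 0.09·0.19555 + 0.91·0.3536
      = 0.0175995 + 0.321776 = 0.3393755

0.3394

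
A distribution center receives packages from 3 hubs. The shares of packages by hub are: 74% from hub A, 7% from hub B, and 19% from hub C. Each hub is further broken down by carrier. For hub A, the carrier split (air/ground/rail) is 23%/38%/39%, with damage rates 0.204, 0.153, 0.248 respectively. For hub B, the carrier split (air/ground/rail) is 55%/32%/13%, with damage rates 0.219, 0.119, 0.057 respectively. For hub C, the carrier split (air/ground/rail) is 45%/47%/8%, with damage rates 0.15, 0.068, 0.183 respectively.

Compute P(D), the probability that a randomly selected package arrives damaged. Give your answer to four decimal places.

0.1826

P(D|A) = 0.23·0.204 + 0.38·0.153 + 0.39·0.248 = 0.04692 + 0.05814 + 0.09672 = 0.20178
P(D|B) = 0.55·0.219 + 0.32·0.119 + 0.13·0.057 = 0.12045 + 0.03808 + 0.00741 = 0.16594
P(D|C) = 0.45·0.15 + 0.47·0.068 + 0.08·0.183 = 0.0675 + 0.03196 + 0.01464 = 0.1141
By total probability over the outer partition,
P(D) = 0.74·0.20178 + 0.07·0.16594 + 0.19·0.1141
      = 0.1493172 + 0.0116158 + 0.021679 = 0.182612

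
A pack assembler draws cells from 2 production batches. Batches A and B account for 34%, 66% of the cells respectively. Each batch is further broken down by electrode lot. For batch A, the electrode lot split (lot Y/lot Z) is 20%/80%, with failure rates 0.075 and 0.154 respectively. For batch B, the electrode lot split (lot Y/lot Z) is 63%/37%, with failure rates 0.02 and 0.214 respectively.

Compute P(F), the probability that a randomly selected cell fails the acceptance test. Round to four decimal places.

P(F|A) = 0.2·0.075 + 0.8·0.154 = 0.015 + 0.1232 = 0.1382
P(F|B) = 0.63·0.02 + 0.37·0.214 = 0.0126 + 0.07918 = 0.09178
By total probability over the outer partition,
P(F) = 0.34·0.1382 + 0.66·0.09178
      = 0.046988 + 0.0605748 = 0.1075628

0.1076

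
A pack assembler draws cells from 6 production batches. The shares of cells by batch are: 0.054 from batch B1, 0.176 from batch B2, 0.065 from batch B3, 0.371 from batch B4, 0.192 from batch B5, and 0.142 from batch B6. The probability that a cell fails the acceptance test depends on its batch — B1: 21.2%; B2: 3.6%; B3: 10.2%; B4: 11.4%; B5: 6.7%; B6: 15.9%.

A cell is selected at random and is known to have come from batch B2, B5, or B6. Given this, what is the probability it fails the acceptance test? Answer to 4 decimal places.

P(F|S) ≈ 0.0819

Let S = {B2, B5, B6}.
P(S) = 0.176 + 0.192 + 0.142 = 0.51.
P(F ∩ S) = 0.036·0.176 + 0.067·0.192 + 0.159·0.142 = 0.006336 + 0.012864 + 0.022578 = 0.041778.
P(F | S) = 0.041778 / 0.51 = 0.081918…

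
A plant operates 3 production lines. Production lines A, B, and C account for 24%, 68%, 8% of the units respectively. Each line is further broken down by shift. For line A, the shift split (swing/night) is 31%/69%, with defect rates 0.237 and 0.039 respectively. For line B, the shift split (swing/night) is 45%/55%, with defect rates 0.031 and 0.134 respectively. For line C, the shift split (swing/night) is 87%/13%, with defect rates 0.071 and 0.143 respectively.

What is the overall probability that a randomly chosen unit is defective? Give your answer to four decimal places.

P(D|A) = 0.31·0.237 + 0.69·0.039 = 0.07347 + 0.02691 = 0.10038
P(D|B) = 0.45·0.031 + 0.55·0.134 = 0.01395 + 0.0737 = 0.08765
P(D|C) = 0.87·0.071 + 0.13·0.143 = 0.06177 + 0.01859 = 0.08036
Then overall,
P(D) = 0.24·0.10038 + 0.68·0.08765 + 0.08·0.08036
      = 0.0240912 + 0.059602 + 0.0064288 = 0.090122

0.0901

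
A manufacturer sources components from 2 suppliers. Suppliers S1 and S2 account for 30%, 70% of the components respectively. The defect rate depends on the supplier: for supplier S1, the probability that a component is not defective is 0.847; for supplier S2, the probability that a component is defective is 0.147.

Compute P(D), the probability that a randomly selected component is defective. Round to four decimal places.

P(D|S1) = 1 − 0.847 = 0.153.
P(D) = P(D|S1)·P(S1) + P(D|S2)·P(S2)
      = 0.153·0.3 + 0.147·0.7
      = 0.0459 + 0.1029 = 0.1488

0.1488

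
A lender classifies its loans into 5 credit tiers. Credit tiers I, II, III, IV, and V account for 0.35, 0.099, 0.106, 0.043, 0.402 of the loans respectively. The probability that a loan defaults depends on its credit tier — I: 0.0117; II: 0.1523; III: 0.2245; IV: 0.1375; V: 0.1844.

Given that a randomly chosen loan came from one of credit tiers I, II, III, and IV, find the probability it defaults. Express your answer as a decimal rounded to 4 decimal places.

Let S = {I, II, III, IV}.
P(S) = 0.35 + 0.099 + 0.106 + 0.043 = 0.598.
P(D ∩ S) = 0.0117·0.35 + 0.1523·0.099 + 0.2245·0.106 + 0.1375·0.043 = 0.004095 + 0.0150777 + 0.023797 + 0.0059125 = 0.0488822.
P(D | S) = 0.0488822 / 0.598 = 0.081743…

0.0817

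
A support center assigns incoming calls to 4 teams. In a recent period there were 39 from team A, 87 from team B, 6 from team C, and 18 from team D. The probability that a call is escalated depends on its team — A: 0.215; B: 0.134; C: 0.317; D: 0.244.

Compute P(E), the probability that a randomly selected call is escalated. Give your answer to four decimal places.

Total: 39 + 87 + 6 + 18 = 150.
P(A) = 39/150 = 0.26. P(B) = 87/150 = 0.58. P(C) = 6/150 = 0.04. P(D) = 18/150 = 0.12.
By the law of total probability,
P(E) = P(E|A)·P(A) + P(E|B)·P(B) + P(E|C)·P(C) + P(E|D)·P(D)
      = 0.215·0.26 + 0.134·0.58 + 0.317·0.04 + 0.244·0.12
      = 0.0559 + 0.07772 + 0.01268 + 0.02928 = 0.17558

0.1756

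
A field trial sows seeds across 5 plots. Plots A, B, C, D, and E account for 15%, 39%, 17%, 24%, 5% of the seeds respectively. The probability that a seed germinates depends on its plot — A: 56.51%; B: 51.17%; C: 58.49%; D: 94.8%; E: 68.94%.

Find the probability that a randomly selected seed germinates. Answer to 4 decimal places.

P(G) = P(G|A)·P(A) + P(G|B)·P(B) + P(G|C)·P(C) + P(G|D)·P(D) + P(G|E)·P(E)
      = 0.5651·0.15 + 0.5117·0.39 + 0.5849·0.17 + 0.948·0.24 + 0.6894·0.05
      = 0.084765 + 0.199563 + 0.099433 + 0.22752 + 0.03447 = 0.645751

0.6458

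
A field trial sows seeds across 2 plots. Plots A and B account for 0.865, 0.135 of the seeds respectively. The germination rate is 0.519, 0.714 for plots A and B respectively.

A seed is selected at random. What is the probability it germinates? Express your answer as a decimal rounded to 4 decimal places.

P(G) = P(G|A)·P(A) + P(G|B)·P(B)
      = 0.519·0.865 + 0.714·0.135
      = 0.448935 + 0.09639 = 0.545325

0.5453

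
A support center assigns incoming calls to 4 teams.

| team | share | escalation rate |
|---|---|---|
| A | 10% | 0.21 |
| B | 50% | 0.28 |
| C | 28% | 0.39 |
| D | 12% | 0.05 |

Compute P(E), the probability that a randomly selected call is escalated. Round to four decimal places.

P(E) ≈ 0.2762

Using total probability over the partition,
P(E) = P(E|A)·P(A) + P(E|B)·P(B) + P(E|C)·P(C) + P(E|D)·P(D)
      = 0.21·0.1 + 0.28·0.5 + 0.39·0.28 + 0.05·0.12
      = 0.021 + 0.14 + 0.1092 + 0.006 = 0.2762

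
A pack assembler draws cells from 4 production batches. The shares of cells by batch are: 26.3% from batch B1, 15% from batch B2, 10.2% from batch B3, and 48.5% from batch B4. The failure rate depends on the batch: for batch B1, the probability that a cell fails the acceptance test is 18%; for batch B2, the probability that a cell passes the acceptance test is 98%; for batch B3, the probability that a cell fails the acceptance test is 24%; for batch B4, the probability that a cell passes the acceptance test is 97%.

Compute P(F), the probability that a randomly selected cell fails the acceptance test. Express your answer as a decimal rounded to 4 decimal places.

P(F|B2) = 1 − 0.98 = 0.02.
P(F|B4) = 1 − 0.97 = 0.03.
P(F) = P(F|B1)·P(B1) + P(F|B2)·P(B2) + P(F|B3)·P(B3) + P(F|B4)·P(B4)
      = 0.18·0.263 + 0.02·0.15 + 0.24·0.102 + 0.03·0.485
      = 0.04734 + 0.003 + 0.02448 + 0.01455 = 0.08937

0.0894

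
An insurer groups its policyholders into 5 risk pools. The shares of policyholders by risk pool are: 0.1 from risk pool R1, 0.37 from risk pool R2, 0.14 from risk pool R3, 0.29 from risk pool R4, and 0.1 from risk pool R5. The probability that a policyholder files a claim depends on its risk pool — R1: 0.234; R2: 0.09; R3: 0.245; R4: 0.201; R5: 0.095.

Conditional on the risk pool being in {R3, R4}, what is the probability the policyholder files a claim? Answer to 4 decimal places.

0.2153

Let S = {R3, R4}.
P(S) = 0.14 + 0.29 = 0.43.
P(C ∩ S) = 0.245·0.14 + 0.201·0.29 = 0.0343 + 0.05829 = 0.09259.
P(C | S) = 0.09259 / 0.43 = 0.215326…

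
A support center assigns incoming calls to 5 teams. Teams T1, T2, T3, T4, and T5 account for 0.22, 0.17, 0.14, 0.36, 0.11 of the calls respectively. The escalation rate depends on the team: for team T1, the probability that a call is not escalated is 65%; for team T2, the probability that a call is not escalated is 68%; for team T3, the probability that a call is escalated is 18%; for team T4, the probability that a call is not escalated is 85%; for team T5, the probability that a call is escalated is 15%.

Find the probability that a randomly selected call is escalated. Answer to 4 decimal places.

0.2271

P(E|T1) = 1 − 0.65 = 0.35.
P(E|T2) = 1 − 0.68 = 0.32.
P(E|T4) = 1 − 0.85 = 0.15.
Using total probability over the partition,
P(E) = P(E|T1)·P(T1) + P(E|T2)·P(T2) + P(E|T3)·P(T3) + P(E|T4)·P(T4) + P(E|T5)·P(T5)
      = 0.35·0.22 + 0.32·0.17 + 0.18·0.14 + 0.15·0.36 + 0.15·0.11
      = 0.077 + 0.0544 + 0.0252 + 0.054 + 0.0165 = 0.2271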